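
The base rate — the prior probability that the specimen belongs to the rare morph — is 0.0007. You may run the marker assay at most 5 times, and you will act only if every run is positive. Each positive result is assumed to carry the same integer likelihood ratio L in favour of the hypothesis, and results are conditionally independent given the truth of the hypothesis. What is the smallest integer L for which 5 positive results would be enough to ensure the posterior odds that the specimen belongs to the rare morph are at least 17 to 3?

Prior odds = 0.0007/0.9993 = 7/9993.
Target odds = 17/3.
Need L⁵ ≥ 17/3 ÷ (7/9993) = 56627/7.
6⁵ = 7776 < 56627/7 ≤ 16807 = 7⁵, so L = 7.

7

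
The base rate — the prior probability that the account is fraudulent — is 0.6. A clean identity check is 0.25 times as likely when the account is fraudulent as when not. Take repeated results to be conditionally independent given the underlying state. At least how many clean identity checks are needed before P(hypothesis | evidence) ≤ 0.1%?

6

Prior odds: 0.6 ÷ 0.4 = 1.5.
Likelihood ratio per clean identity check = 0.25.
Target posterior odds = 0.001/0.999 = 1/999.
Require 0.25ⁿ ≤ 1/999 ÷ 1.5 = 2/2997.
0.25⁵ = 1/1024 is still above 2/2997 but 0.25⁶ = 1/4096 is at or below it, so n = 6.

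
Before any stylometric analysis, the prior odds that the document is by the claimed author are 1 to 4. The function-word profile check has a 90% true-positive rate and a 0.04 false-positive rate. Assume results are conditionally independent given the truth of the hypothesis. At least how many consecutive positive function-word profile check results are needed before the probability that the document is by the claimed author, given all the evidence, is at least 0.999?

Prior odds = 0.25.
Likelihood ratio of a positive result = 0.9/0.04 = 22.5.
Target posterior odds = 0.999/0.001 = 999.
Require 22.5ⁿ ≥ 999 ÷ 0.25 = 3996.
22.5² = 506.25 falls short of 3996 but 22.5³ = 11390.625 reaches it, so n = 3.

3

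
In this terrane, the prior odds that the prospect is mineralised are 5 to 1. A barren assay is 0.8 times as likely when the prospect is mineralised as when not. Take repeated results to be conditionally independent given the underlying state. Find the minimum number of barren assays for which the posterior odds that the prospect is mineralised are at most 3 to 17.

15

Prior odds = 5.
Likelihood ratio per barren assay = 0.8.
Target odds = 3/17.
Require 0.8ⁿ ≤ 3/17 ÷ 5 = 3/85.
0.8¹⁴ ≈0.0439805 is still above 3/85 but 0.8¹⁵ ≈0.0351844 is at or below it, so n = 15.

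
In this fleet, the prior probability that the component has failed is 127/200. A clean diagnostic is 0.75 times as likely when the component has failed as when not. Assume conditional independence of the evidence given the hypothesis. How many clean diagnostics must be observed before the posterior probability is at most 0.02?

Prior odds = 0.635/0.365 = 127/73.
Likelihood ratio per clean diagnostic = 0.75.
Target odds: 0.02 ÷ 0.98 = 1/49.
Require 0.75ⁿ ≤ 1/49 ÷ (127/73) = 73/6223.
0.75¹⁵ ≈0.0133635 is still above 73/6223 but 0.75¹⁶ ≈0.0100226 is at or below it, so n = 16.

16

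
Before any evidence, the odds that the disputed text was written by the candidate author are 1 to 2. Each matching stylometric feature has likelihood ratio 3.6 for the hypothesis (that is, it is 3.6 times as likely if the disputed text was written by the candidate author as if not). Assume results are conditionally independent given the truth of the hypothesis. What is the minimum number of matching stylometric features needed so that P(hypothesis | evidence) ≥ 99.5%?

Prior odds = 0.5.
Likelihood ratio per matching stylometric feature = 3.6.
Target odds: 0.995 ÷ 0.005 = 199.
Need 0.5 × 3.6ⁿ ≥ 199, i.e. 3.6ⁿ ≥ 398.
3.6⁴ = 167.9616 falls short of 398 but 3.6⁵ = 604.66176 reaches it, so n = 5.

5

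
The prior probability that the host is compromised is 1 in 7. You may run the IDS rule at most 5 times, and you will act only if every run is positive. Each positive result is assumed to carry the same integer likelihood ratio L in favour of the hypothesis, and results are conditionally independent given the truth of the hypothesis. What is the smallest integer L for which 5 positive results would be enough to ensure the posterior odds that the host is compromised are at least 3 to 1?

Prior odds = (1/7)/(6/7) = 1/6.
Target odds = 3.
Need L⁵ ≥ 3 ÷ (1/6) = 18.
1⁵ = 1 < 18 ≤ 32 = 2⁵, so L = 2.

2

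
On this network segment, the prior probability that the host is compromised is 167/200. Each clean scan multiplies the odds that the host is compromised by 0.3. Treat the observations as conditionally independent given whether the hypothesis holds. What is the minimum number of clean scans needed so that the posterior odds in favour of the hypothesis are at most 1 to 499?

7

Prior odds = 0.835/0.165 = 167/33.
Likelihood ratio per clean scan = 0.3.
Target odds = 1/499.
Need (167/33) × 0.3ⁿ ≤ 1/499, i.e. 0.3ⁿ ≤ 33/83333.
0.3⁶ = 729/1000000 is still above 33/83333 but 0.3⁷ = 2187/10000000 is at or below it, so n = 7.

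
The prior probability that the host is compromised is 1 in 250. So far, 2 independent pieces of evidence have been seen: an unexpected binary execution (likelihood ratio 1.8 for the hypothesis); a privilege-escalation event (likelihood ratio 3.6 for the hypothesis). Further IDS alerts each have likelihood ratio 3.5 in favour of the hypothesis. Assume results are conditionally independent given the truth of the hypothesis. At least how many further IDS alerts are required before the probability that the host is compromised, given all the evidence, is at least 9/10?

Prior odds = 0.004/0.996 = 1/249.
Combined Bayes factor of the evidence already in hand = 1.8 × 3.6 = 6.48.
Odds after that evidence = (1/249) × 6.48 = 54/2075.
Target odds = 0.9/0.1 = 9.
Need 3.5ⁿ ≥ 9 ÷ (54/2075) = 2075/6.
3.5⁴ = 150.0625 falls short of 2075/6 but 3.5⁵ = 525.21875 reaches it, so n = 5.

5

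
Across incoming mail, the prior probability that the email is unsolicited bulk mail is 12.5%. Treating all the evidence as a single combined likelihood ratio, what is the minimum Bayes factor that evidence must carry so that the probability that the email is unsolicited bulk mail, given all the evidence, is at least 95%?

133

Prior odds = 0.125/0.875 = 1/7.
Target odds = 0.95/0.05 = 19.
Required Bayes factor = 19 ÷ (1/7) = 133.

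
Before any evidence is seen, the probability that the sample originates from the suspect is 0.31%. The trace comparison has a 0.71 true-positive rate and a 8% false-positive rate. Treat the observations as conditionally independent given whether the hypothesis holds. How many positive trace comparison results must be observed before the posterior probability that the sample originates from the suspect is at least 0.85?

Prior odds = 0.0031/0.9969 = 31/9969.
Likelihood ratio of a positive result = 0.71/0.08 = 8.875.
Target odds: 0.85 ÷ 0.15 = 17/3.
Require 8.875ⁿ ≥ 17/3 ÷ (31/9969) = 56491/31.
8.875³ = 357911/512 falls short of 56491/31 but 8.875⁴ = 25411681/4096 reaches it, so n = 4.

4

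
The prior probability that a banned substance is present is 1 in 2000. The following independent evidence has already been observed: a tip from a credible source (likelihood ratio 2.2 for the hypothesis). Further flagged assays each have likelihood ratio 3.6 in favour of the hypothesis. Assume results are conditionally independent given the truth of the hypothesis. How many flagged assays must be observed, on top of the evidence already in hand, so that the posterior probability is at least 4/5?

7

Prior odds = 0.0005/0.9995 = 1/1999.
Bayes factor of the evidence already in hand = 2.2.
Odds after that evidence = (1/1999) × 2.2 = 11/9995.
Target odds = 0.8/0.2 = 4.
Need 3.6ⁿ ≥ 4 ÷ (11/9995) = 39980/11.
3.6⁶ = 34012224/15625 falls short of 39980/11 but 3.6⁷ = 612220032/78125 reaches it, so n = 7.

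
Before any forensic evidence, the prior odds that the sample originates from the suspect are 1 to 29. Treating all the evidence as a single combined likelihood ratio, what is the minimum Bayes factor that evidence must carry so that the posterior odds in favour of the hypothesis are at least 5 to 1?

145

Prior odds = 1/29.
Target odds = 5.
Required Bayes factor = 5 ÷ (1/29) = 145.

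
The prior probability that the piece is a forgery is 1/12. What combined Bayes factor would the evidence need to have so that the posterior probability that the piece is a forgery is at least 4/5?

44

Prior odds = (1/12)/(11/12) = 1/11.
Target odds = 0.8/0.2 = 4.
Required Bayes factor = 4 ÷ (1/11) = 44.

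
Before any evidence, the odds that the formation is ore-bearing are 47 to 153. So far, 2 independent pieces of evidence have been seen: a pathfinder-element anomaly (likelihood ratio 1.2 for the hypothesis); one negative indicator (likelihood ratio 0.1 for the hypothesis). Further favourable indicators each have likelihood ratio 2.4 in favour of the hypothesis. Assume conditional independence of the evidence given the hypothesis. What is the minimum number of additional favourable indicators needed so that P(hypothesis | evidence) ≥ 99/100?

Prior odds = 47/153.
Combined Bayes factor of the evidence already in hand = 1.2 × 0.1 = 0.12.
Odds after that evidence = (47/153) × 0.12 = 47/1275.
Target odds = 0.99/0.01 = 99.
Need 2.4ⁿ ≥ 99 ÷ (47/1275) = 126225/47.
2.4⁹ ≈2641.81 falls short of 126225/47 but 2.4¹⁰ ≈6340.34 reaches it, so n = 10.

10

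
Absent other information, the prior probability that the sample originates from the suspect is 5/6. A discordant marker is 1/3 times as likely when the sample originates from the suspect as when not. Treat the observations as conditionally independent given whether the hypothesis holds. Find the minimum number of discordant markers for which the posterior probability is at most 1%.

6

Prior odds: (5/6) ÷ (1/6) = 5.
Likelihood ratio per discordant marker = 1/3.
Target posterior odds = 0.01/0.99 = 1/99.
Need 5 × (1/3)ⁿ ≤ 1/99, i.e. (1/3)ⁿ ≤ 1/495.
(1/3)⁵ = 1/243 is still above 1/495 but (1/3)⁶ = 1/729 is at or below it, so n = 6.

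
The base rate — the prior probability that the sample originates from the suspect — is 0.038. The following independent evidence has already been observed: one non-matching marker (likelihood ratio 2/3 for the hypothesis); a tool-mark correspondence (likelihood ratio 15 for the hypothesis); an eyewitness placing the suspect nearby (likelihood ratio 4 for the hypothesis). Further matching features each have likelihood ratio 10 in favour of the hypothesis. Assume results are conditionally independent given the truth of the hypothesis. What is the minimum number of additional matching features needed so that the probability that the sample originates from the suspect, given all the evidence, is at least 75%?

Prior odds = 0.038/0.962 = 19/481.
Combined Bayes factor of the evidence already in hand = (2/3) × 15 × 4 = 40.
Odds after that evidence = (19/481) × 40 = 760/481.
Target odds = 0.75/0.25 = 3.
Need 10ⁿ ≥ 3 ÷ (760/481) = 1443/760.
10¹ = 10, which meets the required 1443/760; so n = 1.

1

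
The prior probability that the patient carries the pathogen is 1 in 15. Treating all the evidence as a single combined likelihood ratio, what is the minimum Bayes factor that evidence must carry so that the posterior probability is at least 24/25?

Prior odds = (1/15)/(14/15) = 1/14.
Target odds = 0.96/0.04 = 24.
Required Bayes factor = 24 ÷ (1/14) = 336.

336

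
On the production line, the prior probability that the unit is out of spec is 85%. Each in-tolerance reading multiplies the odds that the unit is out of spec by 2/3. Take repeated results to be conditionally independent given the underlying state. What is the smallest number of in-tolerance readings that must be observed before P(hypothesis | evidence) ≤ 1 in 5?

8

Prior odds = 0.85/0.15 = 17/3.
Likelihood ratio per in-tolerance reading = 2/3.
Target odds: 0.2 ÷ 0.8 = 0.25.
Need (17/3) × (2/3)ⁿ ≤ 0.25, i.e. (2/3)ⁿ ≤ 3/68.
(2/3)⁷ = 128/2187 is still above 3/68 but (2/3)⁸ = 256/6561 is at or below it, so n = 8.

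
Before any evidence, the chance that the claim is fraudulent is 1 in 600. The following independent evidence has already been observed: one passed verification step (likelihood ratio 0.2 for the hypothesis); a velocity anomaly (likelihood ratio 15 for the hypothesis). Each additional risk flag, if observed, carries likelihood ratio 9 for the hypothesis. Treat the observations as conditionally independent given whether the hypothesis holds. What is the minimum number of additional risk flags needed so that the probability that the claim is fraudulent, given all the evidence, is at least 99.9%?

6

Prior odds = (1/600)/(599/600) = 1/599.
Combined Bayes factor of the evidence already in hand = 0.2 × 15 = 3.
Odds after that evidence = (1/599) × 3 = 3/599.
Target odds = 0.999/0.001 = 999.
Need 9ⁿ ≥ 999 ÷ (3/599) = 199467.
9⁵ = 59049 falls short of 199467 but 9⁶ = 531441 reaches it, so n = 6.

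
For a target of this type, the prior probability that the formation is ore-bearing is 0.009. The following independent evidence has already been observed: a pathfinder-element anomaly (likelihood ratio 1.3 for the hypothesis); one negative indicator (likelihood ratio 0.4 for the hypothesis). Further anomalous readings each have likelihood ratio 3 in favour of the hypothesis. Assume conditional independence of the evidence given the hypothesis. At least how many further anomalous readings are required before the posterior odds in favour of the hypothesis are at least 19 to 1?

8

Prior odds = 0.009/0.991 = 9/991.
Combined Bayes factor of the evidence already in hand = 1.3 × 0.4 = 0.52.
Odds after that evidence = (9/991) × 0.52 = 117/24775.
Target odds = 19.
Need 3ⁿ ≥ 19 ÷ (117/24775) = 470725/117.
3⁷ = 2187 falls short of 470725/117 but 3⁸ = 6561 reaches it, so n = 8.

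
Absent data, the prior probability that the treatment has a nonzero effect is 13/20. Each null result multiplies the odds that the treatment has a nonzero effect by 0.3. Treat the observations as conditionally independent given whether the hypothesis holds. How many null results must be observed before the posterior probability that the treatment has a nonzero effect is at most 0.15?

Prior odds: 0.65 ÷ 0.35 = 13/7.
Likelihood ratio per null result = 0.3.
Target odds: 0.15 ÷ 0.85 = 3/17.
Require 0.3ⁿ ≤ 3/17 ÷ (13/7) = 21/221.
0.3¹ = 0.3 is still above 21/221 but 0.3² = 0.09 is at or below it, so n = 2.

2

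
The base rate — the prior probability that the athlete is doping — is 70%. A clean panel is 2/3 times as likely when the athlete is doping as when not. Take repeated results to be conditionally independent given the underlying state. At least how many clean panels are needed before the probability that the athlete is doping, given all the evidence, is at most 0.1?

8

Prior odds = 0.7/0.3 = 7/3.
Likelihood ratio per clean panel = 2/3.
Target posterior odds = 0.1/0.9 = 1/9.
Need (7/3) × (2/3)ⁿ ≤ 1/9, i.e. (2/3)ⁿ ≤ 1/21.
(2/3)⁷ = 128/2187 is still above 1/21 but (2/3)⁸ = 256/6561 is at or below it, so n = 8.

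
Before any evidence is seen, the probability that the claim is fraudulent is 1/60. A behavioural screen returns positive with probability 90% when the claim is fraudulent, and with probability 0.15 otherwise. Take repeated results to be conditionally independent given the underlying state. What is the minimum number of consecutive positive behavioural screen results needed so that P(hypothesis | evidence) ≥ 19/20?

Prior odds = (1/60)/(59/60) = 1/59.
Likelihood ratio of a positive result = 0.9/0.15 = 6.
Target odds: 0.95 ÷ 0.05 = 19.
Require 6ⁿ ≥ 19 ÷ (1/59) = 1121.
6³ = 216 falls short of 1121 but 6⁴ = 1296 reaches it, so n = 4.

4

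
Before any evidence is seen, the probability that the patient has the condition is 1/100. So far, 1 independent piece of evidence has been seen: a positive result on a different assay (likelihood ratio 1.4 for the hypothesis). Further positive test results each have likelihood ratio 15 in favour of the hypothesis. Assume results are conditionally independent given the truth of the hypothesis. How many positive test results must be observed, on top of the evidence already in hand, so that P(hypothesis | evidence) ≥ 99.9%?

5

Prior odds = 0.01/0.99 = 1/99.
Bayes factor of the evidence already in hand = 1.4.
Odds after that evidence = (1/99) × 1.4 = 7/495.
Target odds = 0.999/0.001 = 999.
Need 15ⁿ ≥ 999 ÷ (7/495) = 494505/7.
15⁴ = 50625 falls short of 494505/7 but 15⁵ = 759375 reaches it, so n = 5.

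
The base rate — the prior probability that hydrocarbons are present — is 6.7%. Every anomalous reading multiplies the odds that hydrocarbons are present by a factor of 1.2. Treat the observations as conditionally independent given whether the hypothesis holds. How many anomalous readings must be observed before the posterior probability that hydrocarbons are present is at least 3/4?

Prior odds = 0.067/0.933 = 67/933.
Likelihood ratio per anomalous reading = 1.2.
Target posterior odds = 0.75/0.25 = 3.
Require 1.2ⁿ ≥ 3 ÷ (67/933) = 2799/67.
1.2²⁰ ≈38.3376 falls short of 2799/67 but 1.2²¹ ≈46.0051 reaches it, so n = 21.

21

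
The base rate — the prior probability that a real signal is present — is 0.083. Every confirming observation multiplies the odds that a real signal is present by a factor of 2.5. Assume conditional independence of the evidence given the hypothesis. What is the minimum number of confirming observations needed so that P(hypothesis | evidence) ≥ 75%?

Prior odds: 0.083 ÷ 0.917 = 83/917.
Likelihood ratio per confirming observation = 2.5.
Target posterior odds = 0.75/0.25 = 3.
Require 2.5ⁿ ≥ 3 ÷ (83/917) = 2751/83.
2.5³ = 15.625 falls short of 2751/83 but 2.5⁴ = 39.0625 reaches it, so n = 4.

4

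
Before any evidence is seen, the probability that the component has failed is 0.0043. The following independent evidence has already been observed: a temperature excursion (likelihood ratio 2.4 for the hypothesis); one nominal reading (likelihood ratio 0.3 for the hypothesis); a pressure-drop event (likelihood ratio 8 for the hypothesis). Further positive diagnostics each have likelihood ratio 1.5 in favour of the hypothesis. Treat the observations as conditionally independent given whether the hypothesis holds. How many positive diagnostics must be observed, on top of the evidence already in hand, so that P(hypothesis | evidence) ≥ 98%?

19

Prior odds = 0.0043/0.9957 = 43/9957.
Combined Bayes factor of the evidence already in hand = 2.4 × 0.3 × 8 = 5.76.
Odds after that evidence = (43/9957) × 5.76 = 2064/82975.
Target odds = 0.98/0.02 = 49.
Need 1.5ⁿ ≥ 49 ÷ (2064/82975) = 4065775/2064.
1.5¹⁸ = 387420489/262144 falls short of 4065775/2064 but 1.5¹⁹ ≈2216.84 reaches it, so n = 19.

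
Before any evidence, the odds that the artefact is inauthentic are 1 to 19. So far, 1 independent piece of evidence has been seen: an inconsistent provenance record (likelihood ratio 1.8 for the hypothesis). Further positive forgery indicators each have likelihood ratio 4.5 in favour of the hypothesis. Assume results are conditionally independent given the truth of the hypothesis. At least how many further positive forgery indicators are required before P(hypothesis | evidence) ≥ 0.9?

4

Prior odds = 1/19.
Bayes factor of the evidence already in hand = 1.8.
Odds after that evidence = (1/19) × 1.8 = 9/95.
Target odds = 0.9/0.1 = 9.
Need 4.5ⁿ ≥ 9 ÷ (9/95) = 95.
4.5³ = 91.125 falls short of 95 but 4.5⁴ = 410.0625 reaches it, so n = 4.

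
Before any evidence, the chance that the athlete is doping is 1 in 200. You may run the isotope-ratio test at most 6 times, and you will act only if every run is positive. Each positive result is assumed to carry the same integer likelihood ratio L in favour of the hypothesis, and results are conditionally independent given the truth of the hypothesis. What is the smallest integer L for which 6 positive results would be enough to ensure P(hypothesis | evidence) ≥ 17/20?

Prior odds = 0.005/0.995 = 1/199.
Target odds = 0.85/0.15 = 17/3.
Need L⁶ ≥ 17/3 ÷ (1/199) = 3383/3.
3⁶ = 729 < 3383/3 ≤ 4096 = 4⁶, so L = 4.

4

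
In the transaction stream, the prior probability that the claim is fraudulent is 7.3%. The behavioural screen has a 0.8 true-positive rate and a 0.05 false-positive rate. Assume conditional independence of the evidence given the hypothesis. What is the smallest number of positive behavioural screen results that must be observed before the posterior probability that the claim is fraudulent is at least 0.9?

Prior odds: 0.073 ÷ 0.927 = 73/927.
Likelihood ratio of a positive result = 0.8/0.05 = 16.
Target posterior odds = 0.9/0.1 = 9.
Need (73/927) × 16ⁿ ≥ 9, i.e. 16ⁿ ≥ 8343/73.
16¹ = 16 falls short of 8343/73 but 16² = 256 reaches it, so n = 2.

2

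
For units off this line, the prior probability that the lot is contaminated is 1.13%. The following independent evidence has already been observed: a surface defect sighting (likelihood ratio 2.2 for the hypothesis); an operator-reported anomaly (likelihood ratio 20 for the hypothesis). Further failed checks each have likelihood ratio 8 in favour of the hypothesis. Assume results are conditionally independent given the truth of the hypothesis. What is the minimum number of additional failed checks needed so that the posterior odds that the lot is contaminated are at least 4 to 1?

Prior odds = 0.0113/0.9887 = 113/9887.
Combined Bayes factor of the evidence already in hand = 2.2 × 20 = 44.
Odds after that evidence = (113/9887) × 44 = 4972/9887.
Target odds = 4.
Need 8ⁿ ≥ 4 ÷ (4972/9887) = 9887/1243.
8¹ = 8, which meets the required 9887/1243; so n = 1.

1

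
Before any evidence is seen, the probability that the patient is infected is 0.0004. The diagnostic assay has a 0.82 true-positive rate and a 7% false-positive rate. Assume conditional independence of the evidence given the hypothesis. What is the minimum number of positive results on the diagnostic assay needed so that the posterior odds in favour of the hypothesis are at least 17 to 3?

Prior odds: 0.0004 ÷ 0.9996 = 1/2499.
Likelihood ratio of a positive result = 0.82/0.07 = 82/7.
Target odds = 17/3.
Need (1/2499) × (82/7)ⁿ ≥ 17/3, i.e. (82/7)ⁿ ≥ 14161.
(82/7)³ = 551368/343 falls short of 14161 but (82/7)⁴ = 45212176/2401 reaches it, so n = 4.

4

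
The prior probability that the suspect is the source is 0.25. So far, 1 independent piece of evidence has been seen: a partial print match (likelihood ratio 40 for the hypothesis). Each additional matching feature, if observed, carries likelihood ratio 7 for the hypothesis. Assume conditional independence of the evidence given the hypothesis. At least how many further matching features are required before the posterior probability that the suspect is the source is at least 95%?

1

Prior odds = 0.25/0.75 = 1/3.
Bayes factor of the evidence already in hand = 40.
Odds after that evidence = (1/3) × 40 = 40/3.
Target odds = 0.95/0.05 = 19.
Need 7ⁿ ≥ 19 ÷ (40/3) = 1.425.
7¹ = 7, which meets the required 1.425; so n = 1.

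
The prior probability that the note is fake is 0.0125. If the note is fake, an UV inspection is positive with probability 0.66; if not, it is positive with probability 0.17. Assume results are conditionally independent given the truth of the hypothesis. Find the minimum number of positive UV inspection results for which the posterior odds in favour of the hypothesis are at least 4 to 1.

5

Prior odds = 0.0125/0.9875 = 1/79.
Likelihood ratio of a positive = 0.66/0.17 = 66/17.
Target odds = 4.
Need (1/79) × (66/17)ⁿ ≥ 4, i.e. (66/17)ⁿ ≥ 316.
(66/17)⁴ = 18974736/83521 falls short of 316 but (66/17)⁵ ≈882.013 reaches it, so n = 5.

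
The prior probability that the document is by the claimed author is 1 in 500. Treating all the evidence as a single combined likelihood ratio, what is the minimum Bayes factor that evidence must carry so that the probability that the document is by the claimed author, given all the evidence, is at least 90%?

Prior odds = 0.002/0.998 = 1/499.
Target odds = 0.9/0.1 = 9.
Required Bayes factor = 9 ÷ (1/499) = 4491.

4491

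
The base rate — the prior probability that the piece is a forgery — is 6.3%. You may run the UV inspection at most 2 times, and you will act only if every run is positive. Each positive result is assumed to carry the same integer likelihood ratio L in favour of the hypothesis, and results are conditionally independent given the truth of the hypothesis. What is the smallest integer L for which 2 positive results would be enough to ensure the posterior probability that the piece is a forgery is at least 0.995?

55

Prior odds = 0.063/0.937 = 63/937.
Target odds = 0.995/0.005 = 199.
Need L² ≥ 199 ÷ (63/937) = 186463/63.
54² = 2916 < 186463/63 ≤ 3025 = 55², so L = 55.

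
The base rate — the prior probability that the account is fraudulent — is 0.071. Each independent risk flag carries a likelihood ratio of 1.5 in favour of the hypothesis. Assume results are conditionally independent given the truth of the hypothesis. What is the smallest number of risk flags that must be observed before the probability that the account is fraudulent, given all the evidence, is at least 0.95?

Prior odds = 0.071/0.929 = 71/929.
Likelihood ratio per risk flag = 1.5.
Target odds: 0.95 ÷ 0.05 = 19.
Require 1.5ⁿ ≥ 19 ÷ (71/929) = 17651/71.
1.5¹³ = 1594323/8192 falls short of 17651/71 but 1.5¹⁴ = 4782969/16384 reaches it, so n = 14.

14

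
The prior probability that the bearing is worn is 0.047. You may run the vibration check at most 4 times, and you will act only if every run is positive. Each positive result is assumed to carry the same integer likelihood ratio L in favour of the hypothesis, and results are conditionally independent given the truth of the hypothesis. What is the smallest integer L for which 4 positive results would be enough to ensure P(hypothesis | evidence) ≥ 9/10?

Prior odds = 0.047/0.953 = 47/953.
Target odds = 0.9/0.1 = 9.
Need L⁴ ≥ 9 ÷ (47/953) = 8577/47.
3⁴ = 81 < 8577/47 ≤ 256 = 4⁴, so L = 4.

4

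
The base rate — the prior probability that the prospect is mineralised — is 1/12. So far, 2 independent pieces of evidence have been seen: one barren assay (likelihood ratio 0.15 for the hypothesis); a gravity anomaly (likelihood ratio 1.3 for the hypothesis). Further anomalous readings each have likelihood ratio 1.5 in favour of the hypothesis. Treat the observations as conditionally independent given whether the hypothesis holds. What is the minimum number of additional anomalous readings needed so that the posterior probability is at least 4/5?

Prior odds = (1/12)/(11/12) = 1/11.
Combined Bayes factor of the evidence already in hand = 0.15 × 1.3 = 0.195.
Odds after that evidence = (1/11) × 0.195 = 39/2200.
Target odds = 0.8/0.2 = 4.
Need 1.5ⁿ ≥ 4 ÷ (39/2200) = 8800/39.
1.5¹³ = 1594323/8192 falls short of 8800/39 but 1.5¹⁴ = 4782969/16384 reaches it, so n = 14.

14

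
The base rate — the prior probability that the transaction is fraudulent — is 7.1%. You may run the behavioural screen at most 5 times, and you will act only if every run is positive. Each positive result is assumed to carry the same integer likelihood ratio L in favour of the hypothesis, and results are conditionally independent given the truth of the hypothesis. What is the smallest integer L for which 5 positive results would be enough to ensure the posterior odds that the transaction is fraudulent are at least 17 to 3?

3

Prior odds = 0.071/0.929 = 71/929.
Target odds = 17/3.
Need L⁵ ≥ 17/3 ÷ (71/929) = 15793/213.
2⁵ = 32 < 15793/213 ≤ 243 = 3⁵, so L = 3.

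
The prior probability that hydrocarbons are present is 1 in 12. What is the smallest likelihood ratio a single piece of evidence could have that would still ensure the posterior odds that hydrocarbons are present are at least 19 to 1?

Prior odds = (1/12)/(11/12) = 1/11.
Target odds = 19.
Required Bayes factor = 19 ÷ (1/11) = 209.

209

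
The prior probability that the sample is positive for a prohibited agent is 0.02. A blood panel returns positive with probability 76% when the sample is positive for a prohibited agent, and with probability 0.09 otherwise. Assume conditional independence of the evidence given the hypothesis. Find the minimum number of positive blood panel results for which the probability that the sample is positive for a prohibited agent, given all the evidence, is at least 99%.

Prior odds = 0.02/0.98 = 1/49.
Likelihood ratio of a positive result = 0.76/0.09 = 76/9.
Target posterior odds = 0.99/0.01 = 99.
Need (1/49) × (76/9)ⁿ ≥ 99, i.e. (76/9)ⁿ ≥ 4851.
(76/9)³ = 438976/729 falls short of 4851 but (76/9)⁴ = 33362176/6561 reaches it, so n = 4.

4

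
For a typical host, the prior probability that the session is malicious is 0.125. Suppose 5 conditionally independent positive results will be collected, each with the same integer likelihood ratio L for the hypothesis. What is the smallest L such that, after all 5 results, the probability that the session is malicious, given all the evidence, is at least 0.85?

3

Prior odds = 0.125/0.875 = 1/7.
Target odds = 0.85/0.15 = 17/3.
Need L⁵ ≥ 17/3 ÷ (1/7) = 119/3.
2⁵ = 32 < 119/3 ≤ 243 = 3⁵, so L = 3.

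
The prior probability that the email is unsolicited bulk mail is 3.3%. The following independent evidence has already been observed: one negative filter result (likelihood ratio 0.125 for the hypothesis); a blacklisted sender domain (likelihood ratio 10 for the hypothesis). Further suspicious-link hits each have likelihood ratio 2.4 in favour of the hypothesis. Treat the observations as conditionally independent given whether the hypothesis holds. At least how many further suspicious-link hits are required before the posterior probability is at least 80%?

6

Prior odds = 0.033/0.967 = 33/967.
Combined Bayes factor of the evidence already in hand = 0.125 × 10 = 1.25.
Odds after that evidence = (33/967) × 1.25 = 165/3868.
Target odds = 0.8/0.2 = 4.
Need 2.4ⁿ ≥ 4 ÷ (165/3868) = 15472/165.
2.4⁵ = 79.62624 falls short of 15472/165 but 2.4⁶ = 2985984/15625 reaches it, so n = 6.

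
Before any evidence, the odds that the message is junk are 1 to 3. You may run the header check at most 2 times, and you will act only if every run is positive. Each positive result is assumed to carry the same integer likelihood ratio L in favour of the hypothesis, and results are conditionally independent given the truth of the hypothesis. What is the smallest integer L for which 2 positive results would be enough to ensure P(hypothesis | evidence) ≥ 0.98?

Prior odds = 1/3.
Target odds = 0.98/0.02 = 49.
Need L² ≥ 49 ÷ (1/3) = 147.
12² = 144 < 147 ≤ 169 = 13², so L = 13.

13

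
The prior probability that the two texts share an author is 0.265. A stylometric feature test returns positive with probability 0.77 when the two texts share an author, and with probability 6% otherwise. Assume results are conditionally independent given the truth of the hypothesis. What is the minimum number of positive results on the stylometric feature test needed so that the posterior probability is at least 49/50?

2

Prior odds = 0.265/0.735 = 53/147.
Likelihood ratio of a positive result = 0.77/0.06 = 77/6.
Target odds: 0.98 ÷ 0.02 = 49.
Need (53/147) × (77/6)ⁿ ≥ 49, i.e. (77/6)ⁿ ≥ 7203/53.
(77/6)¹ = 77/6 falls short of 7203/53 but (77/6)² = 5929/36 reaches it, so n = 2.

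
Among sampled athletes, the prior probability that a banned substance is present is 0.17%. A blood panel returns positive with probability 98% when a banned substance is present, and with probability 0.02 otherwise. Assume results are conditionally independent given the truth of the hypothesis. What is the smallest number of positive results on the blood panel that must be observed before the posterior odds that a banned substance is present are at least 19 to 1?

3

Prior odds: 0.0017 ÷ 0.9983 = 17/9983.
Likelihood ratio of a positive result = 0.98/0.02 = 49.
Target odds = 19.
Need (17/9983) × 49ⁿ ≥ 19, i.e. 49ⁿ ≥ 189677/17.
49² = 2401 falls short of 189677/17 but 49³ = 117649 reaches it, so n = 3.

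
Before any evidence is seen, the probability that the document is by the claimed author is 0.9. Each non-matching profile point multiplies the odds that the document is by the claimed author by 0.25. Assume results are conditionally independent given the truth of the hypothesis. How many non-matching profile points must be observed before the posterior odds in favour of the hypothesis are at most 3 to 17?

Prior odds: 0.9 ÷ 0.1 = 9.
Likelihood ratio per non-matching profile point = 0.25.
Target odds = 3/17.
Require 0.25ⁿ ≤ 3/17 ÷ 9 = 1/51.
0.25² = 0.0625 is still above 1/51 but 0.25³ = 0.015625 is at or below it, so n = 3.

3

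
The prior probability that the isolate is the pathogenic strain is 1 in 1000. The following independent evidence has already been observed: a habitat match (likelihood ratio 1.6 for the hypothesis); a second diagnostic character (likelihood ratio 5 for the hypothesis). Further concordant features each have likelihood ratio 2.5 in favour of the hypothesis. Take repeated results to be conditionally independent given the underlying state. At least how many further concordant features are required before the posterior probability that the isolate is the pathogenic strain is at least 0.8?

Prior odds = 0.001/0.999 = 1/999.
Combined Bayes factor of the evidence already in hand = 1.6 × 5 = 8.
Odds after that evidence = (1/999) × 8 = 8/999.
Target odds = 0.8/0.2 = 4.
Need 2.5ⁿ ≥ 4 ÷ (8/999) = 499.5.
2.5⁶ = 244.140625 falls short of 499.5 but 2.5⁷ = 610.3515625 reaches it, so n = 7.

7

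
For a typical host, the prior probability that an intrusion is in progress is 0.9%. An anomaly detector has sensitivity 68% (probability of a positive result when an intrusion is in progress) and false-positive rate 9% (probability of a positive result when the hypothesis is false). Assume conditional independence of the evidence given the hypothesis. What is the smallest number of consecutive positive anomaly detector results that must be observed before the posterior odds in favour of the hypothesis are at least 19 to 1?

Prior odds = 0.009/0.991 = 9/991.
Likelihood ratio of a positive result = 0.68/0.09 = 68/9.
Target odds = 19.
Need (9/991) × (68/9)ⁿ ≥ 19, i.e. (68/9)ⁿ ≥ 18829/9.
(68/9)³ = 314432/729 falls short of 18829/9 but (68/9)⁴ = 21381376/6561 reaches it, so n = 4.

4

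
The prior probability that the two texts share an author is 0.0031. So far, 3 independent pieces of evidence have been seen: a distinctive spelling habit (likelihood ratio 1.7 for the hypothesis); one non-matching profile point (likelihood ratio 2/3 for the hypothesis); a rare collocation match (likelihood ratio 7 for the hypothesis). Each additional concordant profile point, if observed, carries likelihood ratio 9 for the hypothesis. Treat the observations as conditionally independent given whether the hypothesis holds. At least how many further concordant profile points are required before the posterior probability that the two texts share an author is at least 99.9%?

5

Prior odds = 0.0031/0.9969 = 31/9969.
Combined Bayes factor of the evidence already in hand = 1.7 × (2/3) × 7 = 119/15.
Odds after that evidence = (31/9969) × 119/15 = 3689/149535.
Target odds = 0.999/0.001 = 999.
Need 9ⁿ ≥ 999 ÷ (3689/149535) = 149385465/3689.
9⁴ = 6561 falls short of 149385465/3689 but 9⁵ = 59049 reaches it, so n = 5.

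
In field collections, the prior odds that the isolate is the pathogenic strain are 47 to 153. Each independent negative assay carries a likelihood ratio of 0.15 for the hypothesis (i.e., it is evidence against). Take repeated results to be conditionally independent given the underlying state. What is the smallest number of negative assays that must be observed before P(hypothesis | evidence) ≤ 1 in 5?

Prior odds = 47/153.
Likelihood ratio per negative assay = 0.15.
Target odds: 0.2 ÷ 0.8 = 0.25.
Require 0.15ⁿ ≤ 0.25 ÷ (47/153) = 153/188.
0.15¹ = 0.15, which is already at or below the required 153/188; so n = 1.

1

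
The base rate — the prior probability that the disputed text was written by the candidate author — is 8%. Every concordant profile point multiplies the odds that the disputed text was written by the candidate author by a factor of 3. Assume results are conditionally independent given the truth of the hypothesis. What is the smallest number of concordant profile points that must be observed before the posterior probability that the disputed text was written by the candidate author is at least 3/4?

Prior odds: 0.08 ÷ 0.92 = 2/23.
Likelihood ratio per concordant profile point = 3.
Target odds: 0.75 ÷ 0.25 = 3.
Require 3ⁿ ≥ 3 ÷ (2/23) = 34.5.
3³ = 27 falls short of 34.5 but 3⁴ = 81 reaches it, so n = 4.

4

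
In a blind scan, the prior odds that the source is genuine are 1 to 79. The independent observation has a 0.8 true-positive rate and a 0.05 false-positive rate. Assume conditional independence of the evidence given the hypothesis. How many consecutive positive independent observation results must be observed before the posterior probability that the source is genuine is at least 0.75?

Prior odds = 1/79.
Likelihood ratio of a positive result = 0.8/0.05 = 16.
Target odds: 0.75 ÷ 0.25 = 3.
Require 16ⁿ ≥ 3 ÷ (1/79) = 237.
16¹ = 16 falls short of 237 but 16² = 256 reaches it, so n = 2.

2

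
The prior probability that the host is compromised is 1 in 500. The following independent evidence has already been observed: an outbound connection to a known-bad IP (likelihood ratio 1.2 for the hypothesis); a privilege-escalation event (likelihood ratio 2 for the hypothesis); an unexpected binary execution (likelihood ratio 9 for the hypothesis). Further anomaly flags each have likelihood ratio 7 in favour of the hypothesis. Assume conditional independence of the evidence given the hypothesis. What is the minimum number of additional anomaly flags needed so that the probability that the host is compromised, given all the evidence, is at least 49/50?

Prior odds = 0.002/0.998 = 1/499.
Combined Bayes factor of the evidence already in hand = 1.2 × 2 × 9 = 21.6.
Odds after that evidence = (1/499) × 21.6 = 108/2495.
Target odds = 0.98/0.02 = 49.
Need 7ⁿ ≥ 49 ÷ (108/2495) = 122255/108.
7³ = 343 falls short of 122255/108 but 7⁴ = 2401 reaches it, so n = 4.

4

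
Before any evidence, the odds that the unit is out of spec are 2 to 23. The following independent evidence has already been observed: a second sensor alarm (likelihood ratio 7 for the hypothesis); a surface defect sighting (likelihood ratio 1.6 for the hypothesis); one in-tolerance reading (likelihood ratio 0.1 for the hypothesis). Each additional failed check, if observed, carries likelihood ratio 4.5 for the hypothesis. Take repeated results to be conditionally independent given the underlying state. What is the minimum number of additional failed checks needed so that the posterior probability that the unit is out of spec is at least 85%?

3

Prior odds = 2/23.
Combined Bayes factor of the evidence already in hand = 7 × 1.6 × 0.1 = 1.12.
Odds after that evidence = (2/23) × 1.12 = 56/575.
Target odds = 0.85/0.15 = 17/3.
Need 4.5ⁿ ≥ 17/3 ÷ (56/575) = 9775/168.
4.5² = 20.25 falls short of 9775/168 but 4.5³ = 91.125 reaches it, so n = 3.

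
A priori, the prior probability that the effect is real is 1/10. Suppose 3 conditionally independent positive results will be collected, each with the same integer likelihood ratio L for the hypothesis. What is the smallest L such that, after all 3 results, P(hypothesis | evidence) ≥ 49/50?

Prior odds = 0.1/0.9 = 1/9.
Target odds = 0.98/0.02 = 49.
Need L³ ≥ 49 ÷ (1/9) = 441.
7³ = 343 < 441 ≤ 512 = 8³, so L = 8.

8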